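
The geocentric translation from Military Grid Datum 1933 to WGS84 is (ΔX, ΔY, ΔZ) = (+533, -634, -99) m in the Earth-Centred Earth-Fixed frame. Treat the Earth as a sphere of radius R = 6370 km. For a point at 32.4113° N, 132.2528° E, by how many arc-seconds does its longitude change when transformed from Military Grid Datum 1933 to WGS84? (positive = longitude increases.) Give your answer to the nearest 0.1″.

Δλ = 1.2″

sin φ = 0.535993, cos φ = 0.844222, sin λ = 0.740185, cos λ = -0.672403.
East component: ΔE = −sin λ·ΔX + cos λ·ΔY = −(0.740185)(533) + (-0.672403)(-634) = 31.78 m.
1° of latitude spans πR/180 = 111177 m; at latitude φ, 1° of longitude spans that × cos φ = 93858.5 m, so Δλ = 31.78 / 93858.5 × 3600 = 1.219″.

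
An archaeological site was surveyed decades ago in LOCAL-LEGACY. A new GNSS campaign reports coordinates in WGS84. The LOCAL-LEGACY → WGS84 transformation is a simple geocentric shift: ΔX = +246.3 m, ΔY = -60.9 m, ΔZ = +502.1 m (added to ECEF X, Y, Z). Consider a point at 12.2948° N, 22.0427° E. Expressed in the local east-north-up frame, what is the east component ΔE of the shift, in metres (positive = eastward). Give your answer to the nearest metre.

At φ = 12.2948°, λ = 22.0427°: sin φ = 0.212942, cos φ = 0.977065, sin λ = 0.375297, cos λ = 0.926904.
ΔE = −sin λ·ΔX + cos λ·ΔY = −(0.375297)·(246.3) + (0.926904)·(-60.9) = -148.88 m.

ΔE = -149 m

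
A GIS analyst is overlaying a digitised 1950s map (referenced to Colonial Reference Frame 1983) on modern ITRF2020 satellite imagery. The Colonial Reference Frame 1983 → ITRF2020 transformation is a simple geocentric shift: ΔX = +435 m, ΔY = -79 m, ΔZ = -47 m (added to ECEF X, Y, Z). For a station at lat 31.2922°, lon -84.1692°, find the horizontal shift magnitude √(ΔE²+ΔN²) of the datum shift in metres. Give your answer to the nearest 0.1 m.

437.3 m

At φ = 31.2922°, λ = -84.1692°: sin φ = 0.519403, cos φ = 0.854530, sin λ = -0.994826, cos λ = 0.101591.
ΔE = −sin λ·ΔX + cos λ·ΔY = −(-0.994826)·(435) + (0.101591)·(-79) = 424.72 m.
ΔN = −sin φ cos λ·ΔX − sin φ sin λ·ΔY + cos φ·ΔZ = −(0.519403)(0.101591)(435) − (0.519403)(-0.994826)(-79) + (0.854530)(-47) = -103.94 m.
Horizontal magnitude = √(ΔE² + ΔN²) = √(424.72² + (-103.94)²) = 437.26 m.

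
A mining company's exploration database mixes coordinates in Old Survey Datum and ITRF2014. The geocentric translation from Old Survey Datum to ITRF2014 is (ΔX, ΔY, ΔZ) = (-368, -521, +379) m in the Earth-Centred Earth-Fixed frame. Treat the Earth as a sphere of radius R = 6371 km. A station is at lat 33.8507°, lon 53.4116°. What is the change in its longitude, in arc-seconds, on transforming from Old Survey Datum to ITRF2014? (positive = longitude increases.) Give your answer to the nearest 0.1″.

sin φ = 0.557031, cos φ = 0.830492, sin λ = 0.802938, cos λ = 0.596062.
East component: ΔE = −sin λ·ΔX + cos λ·ΔY = −(0.802938)(-368) + (0.596062)(-521) = -15.07 m.
1° of latitude spans πR/180 = 111195 m; at latitude φ, 1° of longitude spans that × cos φ = 92346.5 m, so Δλ = -15.07 / 92346.5 × 3600 = -0.587″.

Δλ = -0.6″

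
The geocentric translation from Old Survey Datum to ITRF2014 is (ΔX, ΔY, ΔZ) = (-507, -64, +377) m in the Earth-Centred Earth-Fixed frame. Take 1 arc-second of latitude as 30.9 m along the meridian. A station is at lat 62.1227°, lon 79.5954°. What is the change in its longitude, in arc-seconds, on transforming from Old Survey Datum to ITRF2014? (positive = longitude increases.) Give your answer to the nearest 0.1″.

sin φ = 0.883951, cos φ = 0.467580, sin λ = 0.983557, cos λ = 0.180598.
East component: ΔE = −sin λ·ΔX + cos λ·ΔY = −(0.983557)(-507) + (0.180598)(-64) = 487.11 m.
1° of latitude spans 3600 × 30.90 = 111240 m; at latitude φ, 1° of longitude spans that × cos φ = 52013.6 m, so Δλ = 487.11 / 52013.6 × 3600 = 33.714″.

Δλ = 33.7″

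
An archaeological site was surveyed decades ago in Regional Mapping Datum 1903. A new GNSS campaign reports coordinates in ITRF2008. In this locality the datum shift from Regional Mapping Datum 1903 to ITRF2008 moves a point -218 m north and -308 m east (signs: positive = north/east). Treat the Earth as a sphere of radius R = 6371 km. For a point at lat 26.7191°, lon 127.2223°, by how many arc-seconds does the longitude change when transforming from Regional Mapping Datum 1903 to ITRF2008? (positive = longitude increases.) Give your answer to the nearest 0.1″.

At latitude 26.7191°, cos φ = 0.893222.
One radian of longitude at latitude φ spans R cos φ, so Δλ = ΔE / (R cos φ) = -308.0 / (6371000 × 0.893222) = -5.4123e-05 rad = -11.164″.

Δλ = -11.2″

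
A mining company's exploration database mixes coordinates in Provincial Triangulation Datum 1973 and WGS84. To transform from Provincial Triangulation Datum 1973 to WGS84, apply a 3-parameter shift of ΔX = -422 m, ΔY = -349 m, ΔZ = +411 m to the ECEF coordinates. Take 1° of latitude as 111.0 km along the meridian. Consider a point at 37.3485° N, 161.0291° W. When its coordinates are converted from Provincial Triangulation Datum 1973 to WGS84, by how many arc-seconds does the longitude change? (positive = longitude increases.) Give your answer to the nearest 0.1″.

sin φ = 0.606662, cos φ = 0.794960, sin λ = -0.325088, cos λ = -0.945684.
East component: ΔE = −sin λ·ΔX + cos λ·ΔY = −(-0.325088)(-422) + (-0.945684)(-349) = 192.86 m.
1° of latitude spans 111000 m; at latitude φ, 1° of longitude spans that × cos φ = 88240.6 m, so Δλ = 192.86 / 88240.6 × 3600 = 7.868″.

Δλ = 7.9″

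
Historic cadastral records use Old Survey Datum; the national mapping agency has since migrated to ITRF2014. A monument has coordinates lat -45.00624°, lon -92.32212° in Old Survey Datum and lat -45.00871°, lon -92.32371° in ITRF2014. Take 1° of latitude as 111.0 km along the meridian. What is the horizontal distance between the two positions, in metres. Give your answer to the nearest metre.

301 m

Δφ = -45.00871° − -45.00624° = -0.00247°; Δλ = -92.32371° − -92.32212° = -0.00159°.
ΔN = Δφ × 111000 = -274.2 m; ΔE = Δλ × 111000 × cos(-45.00624°) = -0.00159 × 111000 × 0.707030 = -124.8 m.
Distance = √(ΔE² + ΔN²) = √((-124.8)² + (-274.2)²) = 301.2 m.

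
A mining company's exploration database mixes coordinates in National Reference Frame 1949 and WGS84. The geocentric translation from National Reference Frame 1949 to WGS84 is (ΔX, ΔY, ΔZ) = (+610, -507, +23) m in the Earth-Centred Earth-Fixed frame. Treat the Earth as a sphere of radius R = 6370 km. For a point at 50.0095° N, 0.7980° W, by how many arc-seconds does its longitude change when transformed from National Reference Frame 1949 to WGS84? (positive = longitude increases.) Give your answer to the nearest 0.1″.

Δλ = -25.1″

sin φ = 0.766151, cos φ = 0.642661, sin λ = -0.013927, cos λ = 0.999903.
East component: ΔE = −sin λ·ΔX + cos λ·ΔY = −(-0.013927)(610) + (0.999903)(-507) = -498.46 m.
1° of latitude spans πR/180 = 111177 m; at latitude φ, 1° of longitude spans that × cos φ = 71449.4 m, so Δλ = -498.46 / 71449.4 × 3600 = -25.115″.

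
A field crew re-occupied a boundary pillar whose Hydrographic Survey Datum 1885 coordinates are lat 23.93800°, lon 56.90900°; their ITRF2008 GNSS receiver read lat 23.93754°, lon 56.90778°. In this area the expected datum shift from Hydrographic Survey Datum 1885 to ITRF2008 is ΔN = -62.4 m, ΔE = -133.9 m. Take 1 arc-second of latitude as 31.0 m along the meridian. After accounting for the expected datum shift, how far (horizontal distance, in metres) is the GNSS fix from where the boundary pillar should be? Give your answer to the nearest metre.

15 m

Observed coordinate differences: Δφ = -0.00046°, Δλ = -0.00122°.
Converting to metres (1° lat = 111600 m, cos φ = 0.913985): observed ΔN = -51.3 m, observed ΔE = -124.4 m.
Subtracting the expected shift leaves a residual of -51.3 − (-62.4) = 11.1 m north and -124.4 − (-133.9) = 9.5 m east.
Residual distance = √(11.1² + 9.5²) = 14.6 m.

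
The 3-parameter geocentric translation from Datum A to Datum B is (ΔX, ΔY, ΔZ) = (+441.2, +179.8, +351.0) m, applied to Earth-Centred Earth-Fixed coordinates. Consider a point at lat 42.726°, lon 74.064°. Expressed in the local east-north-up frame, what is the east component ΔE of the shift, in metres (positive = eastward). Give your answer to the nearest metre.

ΔE = -375 m

The local east axis at (φ, λ) is (−sin λ, cos λ, 0), so ΔE = −sin(74.064°)·441.2 + cos(74.064°)·179.8 = -374.88 m.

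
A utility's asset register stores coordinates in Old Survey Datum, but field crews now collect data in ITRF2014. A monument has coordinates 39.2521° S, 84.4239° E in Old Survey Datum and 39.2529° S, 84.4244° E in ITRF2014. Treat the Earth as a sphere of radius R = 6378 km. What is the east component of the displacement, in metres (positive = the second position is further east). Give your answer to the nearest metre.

ΔE = 43 m

Δφ = -39.2529° − -39.2521° = -0.0008°; Δλ = 84.4244° − 84.4239° = +0.0005°.
1° along a meridian = πR/180 = 111317 m.
ΔN = Δφ × 111317 = -89.1 m; ΔE = Δλ × 111317 × cos(-39.2521°) = +0.0005 × 111317 × 0.774369 = 43.1 m.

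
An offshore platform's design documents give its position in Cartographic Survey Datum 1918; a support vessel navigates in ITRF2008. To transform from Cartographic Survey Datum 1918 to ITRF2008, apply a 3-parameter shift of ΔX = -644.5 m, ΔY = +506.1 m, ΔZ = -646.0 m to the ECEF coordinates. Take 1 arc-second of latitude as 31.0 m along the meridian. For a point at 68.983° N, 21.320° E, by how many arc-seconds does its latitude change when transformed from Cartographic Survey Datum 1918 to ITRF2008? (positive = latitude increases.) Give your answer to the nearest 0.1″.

sin φ = 0.933474, cos φ = 0.358645, sin λ = 0.363576, cos λ = 0.931564.
North component: ΔN = −sin φ cos λ·ΔX − sin φ sin λ·ΔY + cos φ·ΔZ = −(0.933474)(0.931564)(-644.5) − (0.933474)(0.363576)(506.1) + (0.358645)(-646.0) = 157.00 m.
1° of latitude spans 3600 × 31.00 = 111600 m, so Δφ = 157.00 / 111600 × 3600 = 5.065″.

Δφ = 5.1″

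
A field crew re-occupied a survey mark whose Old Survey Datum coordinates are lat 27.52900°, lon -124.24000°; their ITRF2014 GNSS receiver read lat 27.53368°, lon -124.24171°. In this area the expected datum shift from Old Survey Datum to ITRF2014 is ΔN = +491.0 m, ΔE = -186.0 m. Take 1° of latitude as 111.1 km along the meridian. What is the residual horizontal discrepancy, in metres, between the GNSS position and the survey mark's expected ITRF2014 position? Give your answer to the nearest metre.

34 m

Observed coordinate differences: Δφ = +0.00468°, Δλ = -0.00171°.
Converting to metres (1° lat = 111100 m, cos φ = 0.886777): observed ΔN = 519.9 m, observed ΔE = -168.5 m.
Subtracting the expected shift leaves a residual of 519.9 − (491.0) = 28.9 m north and -168.5 − (-186.0) = 17.5 m east.
Residual distance = √(28.9² + 17.5²) = 33.8 m.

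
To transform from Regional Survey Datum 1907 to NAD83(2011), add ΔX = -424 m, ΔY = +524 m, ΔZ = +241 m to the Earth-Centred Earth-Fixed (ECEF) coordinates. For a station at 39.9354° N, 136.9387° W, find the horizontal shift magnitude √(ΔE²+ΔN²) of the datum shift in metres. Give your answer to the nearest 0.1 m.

The local east axis at (φ, λ) is (−sin λ, cos λ, 0), so ΔE = −sin(-136.9387°)·(-424) + cos(-136.9387°)·524 = -672.35 m.
The local north axis is (−sin φ cos λ, −sin φ sin λ, cos φ), giving ΔN = -198.858 + 229.665 + 184.791 = 215.60 m.
Horizontal magnitude = √(ΔE² + ΔN²) = √((-672.35)² + 215.60²) = 706.07 m.

706.1 m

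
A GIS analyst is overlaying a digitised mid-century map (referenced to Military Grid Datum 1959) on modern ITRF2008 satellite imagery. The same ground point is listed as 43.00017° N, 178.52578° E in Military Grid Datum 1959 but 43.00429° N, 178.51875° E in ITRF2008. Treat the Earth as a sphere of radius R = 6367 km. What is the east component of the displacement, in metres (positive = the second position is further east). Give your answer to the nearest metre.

ΔE = -571 m

Δφ = 43.00429° − 43.00017° = +0.00412°; Δλ = 178.51875° − 178.52578° = -0.00703°.
1° along a meridian = πR/180 = 111125 m.
ΔN = Δφ × 111125 = 457.8 m; ΔE = Δλ × 111125 × cos(43.00017°) = -0.00703 × 111125 × 0.731352 = -571.3 m.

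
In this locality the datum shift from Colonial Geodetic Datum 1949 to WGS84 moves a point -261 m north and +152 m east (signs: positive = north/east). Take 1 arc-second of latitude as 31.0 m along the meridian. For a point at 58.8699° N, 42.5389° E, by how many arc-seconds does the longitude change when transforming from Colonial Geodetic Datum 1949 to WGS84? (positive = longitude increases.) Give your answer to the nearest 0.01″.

At latitude 58.8699°, cos φ = 0.516983.
1″ of longitude at this latitude = 31.00 × cos φ = 16.0265 m, so Δλ = 152.0 / 16.0265 = 9.484″.

Δλ = 9.48″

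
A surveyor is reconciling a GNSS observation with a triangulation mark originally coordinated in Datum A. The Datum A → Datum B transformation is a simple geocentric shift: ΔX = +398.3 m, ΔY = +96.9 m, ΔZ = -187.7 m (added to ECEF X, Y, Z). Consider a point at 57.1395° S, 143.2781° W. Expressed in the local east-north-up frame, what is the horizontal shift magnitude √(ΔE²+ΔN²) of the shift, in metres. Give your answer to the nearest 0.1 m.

448.4 m

The local east axis at (φ, λ) is (−sin λ, cos λ, 0), so ΔE = −sin(-143.2781°)·398.3 + cos(-143.2781°)·96.9 = 160.49 m.
The local north axis is (−sin φ cos λ, −sin φ sin λ, cos φ), giving ΔN = -268.173 − 48.669 − 101.845 = -418.69 m.
Horizontal magnitude = √(ΔE² + ΔN²) = √(160.49² + (-418.69)²) = 448.39 m.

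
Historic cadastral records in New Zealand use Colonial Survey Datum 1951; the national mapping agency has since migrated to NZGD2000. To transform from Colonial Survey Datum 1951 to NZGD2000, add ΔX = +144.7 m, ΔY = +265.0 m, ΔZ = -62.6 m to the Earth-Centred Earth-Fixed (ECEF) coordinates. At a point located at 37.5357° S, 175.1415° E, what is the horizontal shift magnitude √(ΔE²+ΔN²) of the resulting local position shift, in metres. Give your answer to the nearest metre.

At φ = -37.5357°, λ = 175.1415°: sin φ = -0.609256, cos φ = 0.792974, sin λ = 0.084695, cos λ = -0.996407.
ΔE = −sin λ·ΔX + cos λ·ΔY = −(0.084695)·(144.7) + (-0.996407)·(265.0) = -276.30 m.
ΔN = −sin φ cos λ·ΔX − sin φ sin λ·ΔY + cos φ·ΔZ = −(-0.609256)(-0.996407)(144.7) − (-0.609256)(0.084695)(265.0) + (0.792974)(-62.6) = -123.81 m.
Horizontal magnitude = √(ΔE² + ΔN²) = √((-276.30)² + (-123.81)²) = 302.77 m.

303 m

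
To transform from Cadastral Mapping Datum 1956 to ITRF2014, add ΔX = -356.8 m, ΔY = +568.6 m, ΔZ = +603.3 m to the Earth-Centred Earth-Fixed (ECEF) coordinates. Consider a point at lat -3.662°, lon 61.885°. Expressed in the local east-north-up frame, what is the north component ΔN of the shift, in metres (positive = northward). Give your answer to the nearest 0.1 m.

The local north axis is (−sin φ cos λ, −sin φ sin λ, cos φ), giving ΔN = -10.739 + 32.031 + 602.068 = 623.36 m.

ΔN = 623.4 m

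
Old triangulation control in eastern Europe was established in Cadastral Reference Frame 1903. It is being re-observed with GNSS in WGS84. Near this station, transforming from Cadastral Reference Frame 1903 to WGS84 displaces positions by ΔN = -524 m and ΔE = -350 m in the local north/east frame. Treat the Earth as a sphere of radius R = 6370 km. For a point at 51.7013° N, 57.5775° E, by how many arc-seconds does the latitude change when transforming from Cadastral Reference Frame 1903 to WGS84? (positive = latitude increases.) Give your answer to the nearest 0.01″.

On a sphere of radius R, 1 rad of latitude = R, so Δφ = ΔN / R = -524.0 / 6370000 = -8.2261e-05 rad = -16.967″.

Δφ = -16.97″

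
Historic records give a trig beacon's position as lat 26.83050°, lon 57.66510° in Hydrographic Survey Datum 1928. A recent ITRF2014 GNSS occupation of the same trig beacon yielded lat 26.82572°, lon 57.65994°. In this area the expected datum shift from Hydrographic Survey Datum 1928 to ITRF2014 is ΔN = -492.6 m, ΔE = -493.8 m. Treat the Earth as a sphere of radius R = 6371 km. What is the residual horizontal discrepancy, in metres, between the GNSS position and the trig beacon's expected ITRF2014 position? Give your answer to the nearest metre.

Observed coordinate differences: Δφ = -0.00478°, Δλ = -0.00516°.
Converting to metres (1° lat = 111195 m, cos φ = 0.892346): observed ΔN = -531.5 m, observed ΔE = -512.0 m.
Subtracting the expected shift leaves a residual of -531.5 − (-492.6) = -38.9 m north and -512.0 − (-493.8) = -18.2 m east.
Residual distance = √((-38.9)² + (-18.2)²) = 43.0 m.

43 m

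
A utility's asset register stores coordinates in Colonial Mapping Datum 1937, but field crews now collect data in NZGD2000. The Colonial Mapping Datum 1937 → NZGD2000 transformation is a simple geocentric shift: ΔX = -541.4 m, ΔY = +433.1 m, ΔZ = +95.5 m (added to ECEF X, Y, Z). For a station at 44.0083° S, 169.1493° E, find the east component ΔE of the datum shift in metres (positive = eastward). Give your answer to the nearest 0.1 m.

ΔE = -323.4 m

The local east axis at (φ, λ) is (−sin λ, cos λ, 0), so ΔE = −sin(169.1493°)·(-541.4) + cos(169.1493°)·433.1 = -323.44 m.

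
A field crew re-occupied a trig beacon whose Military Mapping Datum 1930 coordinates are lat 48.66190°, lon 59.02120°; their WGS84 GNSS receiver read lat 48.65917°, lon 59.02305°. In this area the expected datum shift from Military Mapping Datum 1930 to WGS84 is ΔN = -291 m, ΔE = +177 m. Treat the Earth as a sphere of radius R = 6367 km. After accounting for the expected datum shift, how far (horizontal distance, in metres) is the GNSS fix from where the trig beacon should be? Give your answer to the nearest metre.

43 m

Observed coordinate differences: Δφ = -0.00273°, Δλ = +0.00185°.
Converting to metres (1° lat = 111125 m, cos φ = 0.660501): observed ΔN = -303.4 m, observed ΔE = 135.8 m.
Subtracting the expected shift leaves a residual of -303.4 − (-291) = -12.4 m north and 135.8 − (177) = -41.2 m east.
Residual distance = √((-12.4)² + (-41.2)²) = 43.0 m.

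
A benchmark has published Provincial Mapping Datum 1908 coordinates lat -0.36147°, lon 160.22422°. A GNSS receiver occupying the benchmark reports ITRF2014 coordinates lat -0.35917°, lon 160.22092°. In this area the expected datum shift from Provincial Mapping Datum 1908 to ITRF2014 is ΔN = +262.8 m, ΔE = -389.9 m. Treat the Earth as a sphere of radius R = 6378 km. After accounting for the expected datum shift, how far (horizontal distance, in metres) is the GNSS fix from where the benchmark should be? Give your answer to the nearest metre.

Observed coordinate differences: Δφ = +0.00230°, Δλ = -0.00330°.
Converting to metres (1° lat = 111317 m, cos φ = 0.999980): observed ΔN = 256.0 m, observed ΔE = -367.3 m.
Subtracting the expected shift leaves a residual of 256.0 − (262.8) = -6.8 m north and -367.3 − (-389.9) = 22.6 m east.
Residual distance = √((-6.8)² + 22.6²) = 23.6 m.

24 m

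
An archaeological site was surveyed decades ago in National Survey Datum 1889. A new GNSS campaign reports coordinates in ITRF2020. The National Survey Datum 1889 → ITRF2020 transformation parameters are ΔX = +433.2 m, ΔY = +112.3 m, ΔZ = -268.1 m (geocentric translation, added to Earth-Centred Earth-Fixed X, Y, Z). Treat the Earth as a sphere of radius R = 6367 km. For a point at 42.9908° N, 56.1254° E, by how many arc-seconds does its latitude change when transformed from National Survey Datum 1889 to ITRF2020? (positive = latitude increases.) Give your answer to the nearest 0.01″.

Δφ = -13.75″

sin φ = 0.681881, cos φ = 0.731463, sin λ = 0.830259, cos λ = 0.557377.
North component: ΔN = −sin φ cos λ·ΔX − sin φ sin λ·ΔY + cos φ·ΔZ = −(0.681881)(0.557377)(433.2) − (0.681881)(0.830259)(112.3) + (0.731463)(-268.1) = -424.33 m.
1° of latitude spans πR/180 = 111125 m, so Δφ = -424.33 / 111125 × 3600 = -13.746″.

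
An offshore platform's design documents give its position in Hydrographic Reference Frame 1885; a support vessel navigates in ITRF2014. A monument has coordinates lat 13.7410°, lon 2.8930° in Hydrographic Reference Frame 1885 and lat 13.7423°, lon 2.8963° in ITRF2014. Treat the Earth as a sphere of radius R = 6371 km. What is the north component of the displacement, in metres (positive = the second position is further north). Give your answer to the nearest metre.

ΔN = 145 m

Δφ = 13.7423° − 13.7410° = +0.0013°; Δλ = 2.8963° − 2.8930° = +0.0033°.
1° along a meridian = πR/180 = 111195 m.
ΔN = Δφ × 111195 = 144.6 m; ΔE = Δλ × 111195 × cos(13.7410°) = +0.0033 × 111195 × 0.971379 = 356.4 m.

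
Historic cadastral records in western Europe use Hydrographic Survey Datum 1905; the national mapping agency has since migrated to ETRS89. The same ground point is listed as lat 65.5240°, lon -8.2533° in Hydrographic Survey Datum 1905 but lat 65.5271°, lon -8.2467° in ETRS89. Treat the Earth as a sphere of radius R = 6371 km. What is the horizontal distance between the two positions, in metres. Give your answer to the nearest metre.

Δφ = 65.5271° − 65.5240° = +0.0031°; Δλ = -8.2467° − -8.2533° = +0.0066°.
1° along a meridian = πR/180 = 111195 m.
ΔN = Δφ × 111195 = 344.7 m; ΔE = Δλ × 111195 × cos(65.5240°) = +0.0066 × 111195 × 0.414312 = 304.1 m.
Distance = √(ΔE² + ΔN²) = √(304.1² + 344.7²) = 459.6 m.

460 m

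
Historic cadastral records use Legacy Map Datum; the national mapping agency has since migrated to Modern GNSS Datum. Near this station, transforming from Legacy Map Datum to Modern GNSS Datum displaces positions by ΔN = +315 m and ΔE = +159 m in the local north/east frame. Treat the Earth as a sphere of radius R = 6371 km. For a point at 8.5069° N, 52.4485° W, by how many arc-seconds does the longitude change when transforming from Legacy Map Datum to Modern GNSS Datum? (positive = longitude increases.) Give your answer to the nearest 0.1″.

Δλ = 5.2″

At latitude 8.5069°, cos φ = 0.988998.
One radian of longitude at latitude φ spans R cos φ, so Δλ = ΔE / (R cos φ) = 159.0 / (6371000 × 0.988998) = 2.5234e-05 rad = 5.205″.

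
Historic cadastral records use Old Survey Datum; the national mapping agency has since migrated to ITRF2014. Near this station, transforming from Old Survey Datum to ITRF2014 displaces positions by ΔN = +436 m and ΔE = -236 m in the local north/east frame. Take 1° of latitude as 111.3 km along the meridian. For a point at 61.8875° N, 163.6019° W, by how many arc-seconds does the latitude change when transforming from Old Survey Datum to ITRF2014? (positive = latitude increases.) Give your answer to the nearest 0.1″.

1° of latitude = 111.3 km, so Δφ = 436.0 / 111300 = 0.0039173° = 14.102″.

Δφ = 14.1″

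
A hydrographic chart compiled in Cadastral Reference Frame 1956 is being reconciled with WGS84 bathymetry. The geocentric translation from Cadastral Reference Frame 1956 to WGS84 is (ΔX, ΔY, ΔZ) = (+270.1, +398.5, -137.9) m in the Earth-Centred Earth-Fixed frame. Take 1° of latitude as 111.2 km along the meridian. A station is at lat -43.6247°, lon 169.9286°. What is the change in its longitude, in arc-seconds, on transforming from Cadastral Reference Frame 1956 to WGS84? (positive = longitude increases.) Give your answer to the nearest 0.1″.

Δλ = -19.7″

sin φ = -0.689932, cos φ = 0.723875, sin λ = 0.174875, cos λ = -0.984591.
East component: ΔE = −sin λ·ΔX + cos λ·ΔY = −(0.174875)(270.1) + (-0.984591)(398.5) = -439.59 m.
1° of latitude spans 111200 m; at latitude φ, 1° of longitude spans that × cos φ = 80494.8 m, so Δλ = -439.59 / 80494.8 × 3600 = -19.660″.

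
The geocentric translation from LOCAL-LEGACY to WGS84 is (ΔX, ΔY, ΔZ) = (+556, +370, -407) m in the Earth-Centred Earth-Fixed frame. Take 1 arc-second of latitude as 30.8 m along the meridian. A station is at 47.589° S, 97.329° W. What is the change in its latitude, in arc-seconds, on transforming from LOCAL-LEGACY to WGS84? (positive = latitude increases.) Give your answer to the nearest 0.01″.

Δφ = -19.41″

sin φ = -0.738326, cos φ = 0.674444, sin λ = -0.991830, cos λ = -0.127567.
North component: ΔN = −sin φ cos λ·ΔX − sin φ sin λ·ΔY + cos φ·ΔZ = −(-0.738326)(-0.127567)(556) − (-0.738326)(-0.991830)(370) + (0.674444)(-407) = -597.81 m.
1° of latitude spans 3600 × 30.80 = 110880 m, so Δφ = -597.81 / 110880 × 3600 = -19.410″.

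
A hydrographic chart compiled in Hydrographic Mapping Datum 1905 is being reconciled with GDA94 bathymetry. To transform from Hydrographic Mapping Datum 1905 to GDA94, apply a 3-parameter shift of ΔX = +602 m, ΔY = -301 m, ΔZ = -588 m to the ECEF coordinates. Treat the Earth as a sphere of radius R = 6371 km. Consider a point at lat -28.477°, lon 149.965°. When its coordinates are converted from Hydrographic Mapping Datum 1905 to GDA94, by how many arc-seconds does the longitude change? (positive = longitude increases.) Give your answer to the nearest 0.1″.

Δλ = -1.5″

sin φ = -0.476806, cos φ = 0.879009, sin λ = 0.500529, cos λ = -0.865720.
East component: ΔE = −sin λ·ΔX + cos λ·ΔY = −(0.500529)(602) + (-0.865720)(-301) = -40.74 m.
1° of latitude spans πR/180 = 111195 m; at latitude φ, 1° of longitude spans that × cos φ = 97741.3 m, so Δλ = -40.74 / 97741.3 × 3600 = -1.500″.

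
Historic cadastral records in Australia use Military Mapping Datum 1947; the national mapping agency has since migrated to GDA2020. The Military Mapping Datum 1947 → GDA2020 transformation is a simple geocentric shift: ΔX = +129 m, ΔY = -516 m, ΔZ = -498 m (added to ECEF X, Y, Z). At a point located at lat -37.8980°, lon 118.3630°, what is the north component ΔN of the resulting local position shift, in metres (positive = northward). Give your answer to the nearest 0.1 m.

ΔN = -709.5 m

The local north axis is (−sin φ cos λ, −sin φ sin λ, cos φ), giving ΔN = -37.643 − 278.908 − 392.975 = -709.53 m.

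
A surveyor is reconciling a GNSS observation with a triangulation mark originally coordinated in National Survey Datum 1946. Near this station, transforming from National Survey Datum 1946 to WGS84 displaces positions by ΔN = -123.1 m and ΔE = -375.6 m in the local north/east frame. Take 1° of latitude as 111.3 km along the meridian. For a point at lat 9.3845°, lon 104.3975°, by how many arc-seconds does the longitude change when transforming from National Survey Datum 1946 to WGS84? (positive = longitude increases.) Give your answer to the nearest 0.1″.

At latitude 9.3845°, cos φ = 0.986616.
1° of longitude at this latitude = 111.3 × cos φ = 109.81 km, so Δλ = -375.6 / 109810.4 = -0.0034204° = -12.314″.

Δλ = -12.3″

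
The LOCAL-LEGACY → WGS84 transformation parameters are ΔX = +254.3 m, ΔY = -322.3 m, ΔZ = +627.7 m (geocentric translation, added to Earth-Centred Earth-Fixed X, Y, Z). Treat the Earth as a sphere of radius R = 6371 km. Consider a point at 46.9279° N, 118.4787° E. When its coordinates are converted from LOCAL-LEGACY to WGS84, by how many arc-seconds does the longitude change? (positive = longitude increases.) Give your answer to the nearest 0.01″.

Δλ = -3.31″

sin φ = 0.730495, cos φ = 0.682918, sin λ = 0.878994, cos λ = -0.476832.
East component: ΔE = −sin λ·ΔX + cos λ·ΔY = −(0.878994)(254.3) + (-0.476832)(-322.3) = -69.85 m.
1° of latitude spans πR/180 = 111195 m; at latitude φ, 1° of longitude spans that × cos φ = 75937.0 m, so Δλ = -69.85 / 75937.0 × 3600 = -3.311″.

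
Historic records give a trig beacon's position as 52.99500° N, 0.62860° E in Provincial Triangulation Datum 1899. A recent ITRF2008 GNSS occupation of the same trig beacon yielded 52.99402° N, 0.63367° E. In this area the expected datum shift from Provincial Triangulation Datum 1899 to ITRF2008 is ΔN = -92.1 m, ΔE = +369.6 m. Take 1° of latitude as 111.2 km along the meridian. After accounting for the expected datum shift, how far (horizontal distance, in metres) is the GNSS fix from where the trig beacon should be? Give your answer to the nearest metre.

Observed coordinate differences: Δφ = -0.00098°, Δλ = +0.00507°.
Converting to metres (1° lat = 111200 m, cos φ = 0.601885): observed ΔN = -109.0 m, observed ΔE = 339.3 m.
Subtracting the expected shift leaves a residual of -109.0 − (-92.1) = -16.9 m north and 339.3 − (369.6) = -30.3 m east.
Residual distance = √((-16.9)² + (-30.3)²) = 34.7 m.

35 m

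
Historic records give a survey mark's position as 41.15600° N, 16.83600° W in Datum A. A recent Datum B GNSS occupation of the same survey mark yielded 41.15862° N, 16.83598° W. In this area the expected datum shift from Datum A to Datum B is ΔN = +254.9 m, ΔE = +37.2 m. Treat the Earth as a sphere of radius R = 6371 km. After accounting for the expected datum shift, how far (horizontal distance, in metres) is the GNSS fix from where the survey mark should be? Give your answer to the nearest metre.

51 m

Observed coordinate differences: Δφ = +0.00262°, Δλ = +0.00002°.
Converting to metres (1° lat = 111195 m, cos φ = 0.752921): observed ΔN = 291.3 m, observed ΔE = 1.7 m.
Subtracting the expected shift leaves a residual of 291.3 − (254.9) = 36.4 m north and 1.7 − (37.2) = -35.5 m east.
Residual distance = √(36.4² + (-35.5)²) = 50.9 m.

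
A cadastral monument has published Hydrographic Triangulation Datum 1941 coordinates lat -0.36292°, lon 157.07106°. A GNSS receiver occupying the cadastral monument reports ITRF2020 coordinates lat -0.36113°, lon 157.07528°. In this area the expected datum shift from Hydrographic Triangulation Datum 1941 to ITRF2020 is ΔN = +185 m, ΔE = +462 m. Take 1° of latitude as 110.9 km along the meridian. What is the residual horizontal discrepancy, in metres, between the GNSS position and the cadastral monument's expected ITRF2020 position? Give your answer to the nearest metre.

15 m

Observed coordinate differences: Δφ = +0.00179°, Δλ = +0.00422°.
Converting to metres (1° lat = 110900 m, cos φ = 0.999980): observed ΔN = 198.5 m, observed ΔE = 468.0 m.
Subtracting the expected shift leaves a residual of 198.5 − (185) = 13.5 m north and 468.0 − (462) = 6.0 m east.
Residual distance = √(13.5² + 6.0²) = 14.8 m.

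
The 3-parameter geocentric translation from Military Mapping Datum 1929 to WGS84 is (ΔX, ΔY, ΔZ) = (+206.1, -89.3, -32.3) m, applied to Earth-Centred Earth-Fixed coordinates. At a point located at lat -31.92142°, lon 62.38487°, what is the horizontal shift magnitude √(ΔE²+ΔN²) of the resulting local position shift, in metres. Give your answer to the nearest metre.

At φ = -31.92142°, λ = 62.38487°: sin φ = -0.528756, cos φ = 0.848774, sin λ = 0.886081, cos λ = 0.463530.
ΔE = −sin λ·ΔX + cos λ·ΔY = −(0.886081)·(206.1) + (0.463530)·(-89.3) = -224.01 m.
ΔN = −sin φ cos λ·ΔX − sin φ sin λ·ΔY + cos φ·ΔZ = −(-0.528756)(0.463530)(206.1) − (-0.528756)(0.886081)(-89.3) + (0.848774)(-32.3) = -18.74 m.
Horizontal magnitude = √(ΔE² + ΔN²) = √((-224.01)² + (-18.74)²) = 224.80 m.

225 m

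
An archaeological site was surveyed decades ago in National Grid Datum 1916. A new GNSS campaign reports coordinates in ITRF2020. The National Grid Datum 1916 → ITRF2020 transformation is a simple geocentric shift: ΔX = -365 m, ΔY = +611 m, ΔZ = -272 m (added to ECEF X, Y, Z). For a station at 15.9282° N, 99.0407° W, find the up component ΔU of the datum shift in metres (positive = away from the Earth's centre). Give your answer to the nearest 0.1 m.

At φ = 15.9282°, λ = -99.0407°: sin φ = 0.274433, cos φ = 0.961606, sin λ = -0.987577, cos λ = -0.157136.
ΔU = cos φ cos λ·ΔX + cos φ sin λ·ΔY + sin φ·ΔZ = (0.961606)(-0.157136)(-365) + (0.961606)(-0.987577)(611) + (0.274433)(-272) = -599.74 m.

ΔU = -599.7 m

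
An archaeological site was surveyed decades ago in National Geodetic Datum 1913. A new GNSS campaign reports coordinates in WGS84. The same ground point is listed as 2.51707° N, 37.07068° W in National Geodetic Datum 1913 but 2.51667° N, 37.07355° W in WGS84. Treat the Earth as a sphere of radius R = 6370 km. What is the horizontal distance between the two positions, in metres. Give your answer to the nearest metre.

322 m

Δφ = 2.51667° − 2.51707° = -0.00040°; Δλ = -37.07355° − -37.07068° = -0.00287°.
1° along a meridian = πR/180 = 111177 m.
ΔN = Δφ × 111177 = -44.5 m; ΔE = Δλ × 111177 × cos(2.51707°) = -0.00287 × 111177 × 0.999035 = -318.8 m.
Distance = √(ΔE² + ΔN²) = √((-318.8)² + (-44.5)²) = 321.9 m.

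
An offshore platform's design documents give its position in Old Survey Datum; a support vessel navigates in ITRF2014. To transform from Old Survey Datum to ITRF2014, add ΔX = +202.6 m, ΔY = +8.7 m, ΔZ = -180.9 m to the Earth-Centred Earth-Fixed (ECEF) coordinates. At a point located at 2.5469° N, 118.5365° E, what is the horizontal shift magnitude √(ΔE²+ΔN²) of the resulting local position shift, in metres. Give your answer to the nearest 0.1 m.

253.8 m

At φ = 2.5469°, λ = 118.5365°: sin φ = 0.044437, cos φ = 0.999012, sin λ = 0.878513, cos λ = -0.477719.
ΔE = −sin λ·ΔX + cos λ·ΔY = −(0.878513)·(202.6) + (-0.477719)·(8.7) = -182.14 m.
ΔN = −sin φ cos λ·ΔX − sin φ sin λ·ΔY + cos φ·ΔZ = −(0.044437)(-0.477719)(202.6) − (0.044437)(0.878513)(8.7) + (0.999012)(-180.9) = -176.76 m.
Horizontal magnitude = √(ΔE² + ΔN²) = √((-182.14)² + (-176.76)²) = 253.81 m.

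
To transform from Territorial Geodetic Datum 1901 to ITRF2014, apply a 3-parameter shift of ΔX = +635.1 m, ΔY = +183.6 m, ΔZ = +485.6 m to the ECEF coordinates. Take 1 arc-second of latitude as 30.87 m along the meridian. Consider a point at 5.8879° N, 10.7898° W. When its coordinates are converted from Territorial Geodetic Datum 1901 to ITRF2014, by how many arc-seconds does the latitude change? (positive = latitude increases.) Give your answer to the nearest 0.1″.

Δφ = 13.7″

sin φ = 0.102582, cos φ = 0.994725, sin λ = -0.187206, cos λ = 0.982321.
North component: ΔN = −sin φ cos λ·ΔX − sin φ sin λ·ΔY + cos φ·ΔZ = −(0.102582)(0.982321)(635.1) − (0.102582)(-0.187206)(183.6) + (0.994725)(485.6) = 422.57 m.
1° of latitude spans 3600 × 30.87 = 111132 m, so Δφ = 422.57 / 111132 × 3600 = 13.689″.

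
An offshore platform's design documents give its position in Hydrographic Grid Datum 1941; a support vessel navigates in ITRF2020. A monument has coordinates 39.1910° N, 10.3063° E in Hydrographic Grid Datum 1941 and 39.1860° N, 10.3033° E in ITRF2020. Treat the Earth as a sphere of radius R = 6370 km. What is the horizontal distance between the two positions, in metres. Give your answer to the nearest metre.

Δφ = 39.1860° − 39.1910° = -0.0050°; Δλ = 10.3033° − 10.3063° = -0.0030°.
1° along a meridian = πR/180 = 111177 m.
ΔN = Δφ × 111177 = -555.9 m; ΔE = Δλ × 111177 × cos(39.1910°) = -0.0030 × 111177 × 0.775044 = -258.5 m.
Distance = √(ΔE² + ΔN²) = √((-258.5)² + (-555.9)²) = 613.1 m.

613 m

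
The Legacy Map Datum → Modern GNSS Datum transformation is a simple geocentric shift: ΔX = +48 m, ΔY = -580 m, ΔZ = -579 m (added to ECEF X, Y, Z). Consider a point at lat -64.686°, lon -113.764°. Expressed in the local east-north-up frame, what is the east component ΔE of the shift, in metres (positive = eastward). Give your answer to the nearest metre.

ΔE = 278 m

The local east axis at (φ, λ) is (−sin λ, cos λ, 0), so ΔE = −sin(-113.764°)·48 + cos(-113.764°)·(-580) = 277.65 m.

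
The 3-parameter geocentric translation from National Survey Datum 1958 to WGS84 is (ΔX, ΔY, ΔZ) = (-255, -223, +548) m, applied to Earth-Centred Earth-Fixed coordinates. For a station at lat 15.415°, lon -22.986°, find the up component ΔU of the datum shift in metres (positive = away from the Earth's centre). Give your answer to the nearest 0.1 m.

At φ = 15.415°, λ = -22.986°: sin φ = 0.265809, cos φ = 0.964026, sin λ = -0.390506, cos λ = 0.920600.
ΔU = cos φ cos λ·ΔX + cos φ sin λ·ΔY + sin φ·ΔZ = (0.964026)(0.920600)(-255) + (0.964026)(-0.390506)(-223) + (0.265809)(548) = 3.31 m.

ΔU = 3.3 m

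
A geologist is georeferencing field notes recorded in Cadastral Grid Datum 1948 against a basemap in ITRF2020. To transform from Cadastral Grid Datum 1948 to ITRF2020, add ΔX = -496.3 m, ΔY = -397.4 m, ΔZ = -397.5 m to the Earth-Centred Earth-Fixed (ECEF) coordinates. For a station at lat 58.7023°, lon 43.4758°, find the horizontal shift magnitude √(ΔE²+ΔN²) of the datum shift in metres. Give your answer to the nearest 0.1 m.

At φ = 58.7023°, λ = 43.4758°: sin φ = 0.854480, cos φ = 0.519485, sin λ = 0.688048, cos λ = 0.725665.
ΔE = −sin λ·ΔX + cos λ·ΔY = −(0.688048)·(-496.3) + (0.725665)·(-397.4) = 53.10 m.
ΔN = −sin φ cos λ·ΔX − sin φ sin λ·ΔY + cos φ·ΔZ = −(0.854480)(0.725665)(-496.3) − (0.854480)(0.688048)(-397.4) + (0.519485)(-397.5) = 334.88 m.
Horizontal magnitude = √(ΔE² + ΔN²) = √(53.10² + 334.88²) = 339.07 m.

339.1 m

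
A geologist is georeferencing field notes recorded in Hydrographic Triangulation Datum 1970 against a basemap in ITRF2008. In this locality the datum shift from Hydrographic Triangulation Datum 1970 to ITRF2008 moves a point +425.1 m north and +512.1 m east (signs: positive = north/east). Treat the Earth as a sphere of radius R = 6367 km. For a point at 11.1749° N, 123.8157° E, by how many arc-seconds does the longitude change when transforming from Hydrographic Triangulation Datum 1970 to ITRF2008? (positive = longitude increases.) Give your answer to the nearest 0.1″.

At latitude 11.1749°, cos φ = 0.981040.
One radian of longitude at latitude φ spans R cos φ, so Δλ = ΔE / (R cos φ) = 512.1 / (6367000 × 0.981040) = 8.1985e-05 rad = 16.911″.

Δλ = 16.9″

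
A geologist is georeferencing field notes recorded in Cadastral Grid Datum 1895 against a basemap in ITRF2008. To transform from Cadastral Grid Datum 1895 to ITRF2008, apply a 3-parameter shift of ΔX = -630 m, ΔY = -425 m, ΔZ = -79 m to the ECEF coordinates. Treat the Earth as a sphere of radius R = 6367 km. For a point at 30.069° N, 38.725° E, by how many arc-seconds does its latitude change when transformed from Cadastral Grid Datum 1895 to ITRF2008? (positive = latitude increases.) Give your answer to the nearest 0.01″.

Δφ = 10.08″

sin φ = 0.501043, cos φ = 0.865423, sin λ = 0.625583, cos λ = 0.780158.
North component: ΔN = −sin φ cos λ·ΔX − sin φ sin λ·ΔY + cos φ·ΔZ = −(0.501043)(0.780158)(-630) − (0.501043)(0.625583)(-425) + (0.865423)(-79) = 311.11 m.
1° of latitude spans πR/180 = 111125 m, so Δφ = 311.11 / 111125 × 3600 = 10.079″.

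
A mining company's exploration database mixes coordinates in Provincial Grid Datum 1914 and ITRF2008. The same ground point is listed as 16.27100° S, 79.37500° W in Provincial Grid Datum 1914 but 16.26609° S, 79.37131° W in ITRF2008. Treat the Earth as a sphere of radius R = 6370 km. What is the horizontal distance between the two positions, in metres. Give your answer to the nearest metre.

673 m

Δφ = -16.26609° − -16.27100° = +0.00491°; Δλ = -79.37131° − -79.37500° = +0.00369°.
1° along a meridian = πR/180 = 111177 m.
ΔN = Δφ × 111177 = 545.9 m; ΔE = Δλ × 111177 × cos(-16.27100°) = +0.00369 × 111177 × 0.959947 = 393.8 m.
Distance = √(ΔE² + ΔN²) = √(393.8² + 545.9²) = 673.1 m.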